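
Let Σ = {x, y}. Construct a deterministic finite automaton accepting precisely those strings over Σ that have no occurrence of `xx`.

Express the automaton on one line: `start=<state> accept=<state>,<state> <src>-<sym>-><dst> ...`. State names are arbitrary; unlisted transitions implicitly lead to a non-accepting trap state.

start=s0 accept=s0,s1 s0-x->s1 s0-y->s0 s1-x->s2 s1-y->s0 s2-x->s2 s2-y->s2

Track partial matches of the forbidden pattern `xx`. State s2 is a dead state reached once `xx` has occurred; every other state accepts. s0 means no part of `xx` is currently matched.
        x   y  
>* s0   s1  s0 
 * s1   s2  s0 
   s2   s2  s2 
(> = start, * = accepting)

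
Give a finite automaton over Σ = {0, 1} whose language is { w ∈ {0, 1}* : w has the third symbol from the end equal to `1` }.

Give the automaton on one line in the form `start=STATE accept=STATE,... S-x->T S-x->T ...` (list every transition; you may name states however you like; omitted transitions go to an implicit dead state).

start=A accept=L,M,N,O A-0->B A-1->C B-0->D B-1->E C-0->F C-1->G D-0->H D-1->I E-0->J E-1->K F-0->L F-1->M G-0->N G-1->O H-0->H H-1->I I-0->J I-1->K J-0->L J-1->M K-0->N K-1->O L-0->H L-1->I M-0->J M-1->K N-0->L N-1->M O-0->N O-1->O

A DFA must remember the last 3 symbols (since which symbol is third-to-last isn't known until the input ends). Use one state per possible window of the last ≤3 symbols; accept from those whose window starts with `1`.
       0  1 
>  A   B  C 
   B   D  E 
   C   F  G 
   D   H  I 
   E   J  K 
   F   L  M 
   G   N  O 
   H   H  I 
   I   J  K 
   J   L  M 
   K   N  O 
 * L   H  I 
 * M   J  K 
 * N   L  M 
 * O   N  O 
(> = start, * = accepting)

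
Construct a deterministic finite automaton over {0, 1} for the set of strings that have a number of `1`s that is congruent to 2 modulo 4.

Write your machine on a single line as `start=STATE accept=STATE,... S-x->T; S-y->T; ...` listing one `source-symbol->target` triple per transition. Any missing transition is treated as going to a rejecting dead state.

start=q0; accept=q2; q0-0->q0; q0-1->q1; q1-0->q1; q1-1->q2; q2-0->q2; q2-1->q3; q3-0->q3; q3-1->q0

The only thing that matters is how many `1`s have appeared, reduced mod 4. Use one state per residue: q0 for 0, …, q3 for 3. Reading `1` moves to the next residue; anything else stays put. q2 is accepting.
        0   1  
>  q0   q0  q1 
   q1   q1  q2 
 * q2   q2  q3 
   q3   q3  q0 
(> = start, * = accepting)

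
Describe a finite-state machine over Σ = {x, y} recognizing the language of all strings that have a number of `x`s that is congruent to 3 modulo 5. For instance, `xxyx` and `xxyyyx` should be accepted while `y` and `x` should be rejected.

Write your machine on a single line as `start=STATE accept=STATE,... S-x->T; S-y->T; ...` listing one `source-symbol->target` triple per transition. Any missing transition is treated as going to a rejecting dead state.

The only thing that matters is how many `x`s have appeared, reduced mod 5. Use one state per residue: S0 for 0, …, S4 for 4. Reading `x` moves to the next residue; anything else stays put. S3 is accepting.
        x   y  
>  S0   S1  S0 
   S1   S2  S1 
   S2   S3  S2 
 * S3   S4  S3 
   S4   S0  S4 
(> = start, * = accepting)

start=S0; accept=S3; S0-x->S1; S0-y->S0; S1-x->S2; S1-y->S1; S2-x->S3; S2-y->S2; S3-x->S4; S3-y->S3; S4-x->S0; S4-y->S4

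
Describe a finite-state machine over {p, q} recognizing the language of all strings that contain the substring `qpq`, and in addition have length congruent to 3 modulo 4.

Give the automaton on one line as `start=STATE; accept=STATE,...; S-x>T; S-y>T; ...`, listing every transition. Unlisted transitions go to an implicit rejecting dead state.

start=A; accept=J; A-p>B; A-q>C; B-p>D; B-q>E; C-p>F; C-q>E; D-p>G; D-q>H; E-p>I; E-q>H; F-p>G; F-q>J; G-p>A; G-q>K; H-p>L; H-q>K; I-p>A; I-q>M; J-p>M; J-q>M; K-p>N; K-q>C; L-p>B; L-q>O; M-p>O; M-q>O; N-p>D; N-q>P; O-p>P; O-q>P; P-p>J; P-q>J

Run two small machines in parallel and take their product. The first has 4 states tracking whether and how much of `qpq` has been seen; the second has 4 states tracking the input length modulo 4. A product state is a pair (one from each), accepting exactly when both do.
       p  q 
>  A   B  C 
   B   D  E 
   C   F  E 
   D   G  H 
   E   I  H 
   F   G  J 
   G   A  K 
   H   L  K 
   I   A  M 
 * J   M  M 
   K   N  C 
   L   B  O 
   M   O  O 
   N   D  P 
   O   P  P 
   P   J  J 
(> = start, * = accepting)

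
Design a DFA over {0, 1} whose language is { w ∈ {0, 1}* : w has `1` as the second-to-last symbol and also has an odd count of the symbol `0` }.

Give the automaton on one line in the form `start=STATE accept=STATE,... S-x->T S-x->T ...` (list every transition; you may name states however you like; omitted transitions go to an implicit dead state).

Run two small machines in parallel and take their product. One (7 states) tracks the last 2 symbols read; the other (2 states) tracks the count of `0`s modulo 2. Each combined state is a pair, one component from each; accept when both components accept. Equivalent product states are then merged.
        0   1  
>  q0   q1  q2 
   q1   q0  q3 
   q2   q4  q2 
   q3   q0  q5 
 * q4   q0  q3 
 * q5   q0  q5 
(> = start, * = accepting)

start=q0 accept=q4,q5 q0-0->q1 q0-1->q2 q1-0->q0 q1-1->q3 q2-0->q4 q2-1->q2 q3-0->q0 q3-1->q5 q4-0->q0 q4-1->q3 q5-0->q0 q5-1->q5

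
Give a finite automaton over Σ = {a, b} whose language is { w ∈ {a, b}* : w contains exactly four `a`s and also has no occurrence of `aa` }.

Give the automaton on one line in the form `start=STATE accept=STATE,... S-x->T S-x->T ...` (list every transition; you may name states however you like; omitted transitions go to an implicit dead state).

Run two small machines in parallel and take their product. One (6 states) tracks the count of `a`s, saturating at 5; the other (3 states) tracks partial matches of the forbidden pattern `aa`. Each combined state is a pair, one component from each; accept when both components accept.
A 15-state machine:
          a    b  
>  q0     q1   q0 
   q1     q2   q3 
   q2     q4   q2 
   q3     q5   q3 
   q4     q6   q4 
   q5     q4   q7 
   q6     q8   q6 
   q7     q9   q7 
   q8     q8   q8 
   q9     q6  q10 
   q10   q11  q10 
 * q11    q8  q12 
 * q12   q13  q12 
   q13    q8  q14 
   q14   q13  q14 
(> = start, * = accepting)

start=q0 accept=q11,q12 q0-a->q1 q0-b->q0 q1-a->q2 q1-b->q3 q2-a->q4 q2-b->q2 q3-a->q5 q3-b->q3 q4-a->q6 q4-b->q4 q5-a->q4 q5-b->q7 q6-a->q8 q6-b->q6 q7-a->q9 q7-b->q7 q8-a->q8 q8-b->q8 q9-a->q6 q9-b->q10 q10-a->q11 q10-b->q10 q11-a->q8 q11-b->q12 q12-a->q13 q12-b->q12 q13-a->q8 q13-b->q14 q14-a->q13 q14-b->q14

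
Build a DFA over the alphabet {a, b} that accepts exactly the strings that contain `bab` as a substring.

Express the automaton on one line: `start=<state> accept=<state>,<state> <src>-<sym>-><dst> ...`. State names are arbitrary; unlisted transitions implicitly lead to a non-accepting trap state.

start=s0 accept=s3 s0-a->s0 s0-b->s1 s1-a->s2 s1-b->s1 s2-a->s0 s2-b->s3 s3-a->s3 s3-b->s3

States s0..s2 record the length of the longest prefix of `bab` that matches the current input suffix. Reaching s3 means `bab` has been seen, and we stay there forever. Accept from s3.
4 states suffice.
        a   b  
>  s0   s0  s1 
   s1   s2  s1 
   s2   s0  s3 
 * s3   s3  s3 
(> = start, * = accepting)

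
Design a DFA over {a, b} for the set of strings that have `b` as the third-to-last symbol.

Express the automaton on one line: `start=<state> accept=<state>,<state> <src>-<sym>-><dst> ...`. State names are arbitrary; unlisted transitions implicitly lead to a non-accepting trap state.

A DFA must remember the last 3 symbols (since which symbol is third-to-last isn't known until the input ends). Use one state per possible window of the last ≤3 symbols; accept from those whose window starts with `b`.
          a    b  
>  s0     s1   s2 
   s1     s3   s4 
   s2     s5   s6 
   s3     s7   s8 
   s4     s9  s10 
   s5    s11  s12 
   s6    s13  s14 
   s7     s7   s8 
   s8     s9  s10 
   s9    s11  s12 
   s10   s13  s14 
 * s11    s7   s8 
 * s12    s9  s10 
 * s13   s11  s12 
 * s14   s13  s14 
(> = start, * = accepting)

start=s0 accept=s11,s12,s13,s14 s0-a->s1 s0-b->s2 s1-a->s3 s1-b->s4 s2-a->s5 s2-b->s6 s3-a->s7 s3-b->s8 s4-a->s9 s4-b->s10 s5-a->s11 s5-b->s12 s6-a->s13 s6-b->s14 s7-a->s7 s7-b->s8 s8-a->s9 s8-b->s10 s9-a->s11 s9-b->s12 s10-a->s13 s10-b->s14 s11-a->s7 s11-b->s8 s12-a->s9 s12-b->s10 s13-a->s11 s13-b->s12 s14-a->s13 s14-b->s14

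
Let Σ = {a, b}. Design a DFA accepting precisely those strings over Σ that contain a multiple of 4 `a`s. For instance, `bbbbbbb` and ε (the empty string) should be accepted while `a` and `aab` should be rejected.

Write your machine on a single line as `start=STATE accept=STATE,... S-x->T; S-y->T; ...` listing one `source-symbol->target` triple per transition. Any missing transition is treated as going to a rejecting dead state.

start=q0; accept=q0; q0-a->q1; q0-b->q0; q1-a->q2; q1-b->q1; q2-a->q3; q2-b->q2; q3-a->q0; q3-b->q3

Keep the running count of `a`s modulo 4: each `a` advances along the cycle q0 → q1 → q2 → q3 → q0 while other symbols loop. Accept at q0.
A 4-state machine:
        a   b  
>* q0   q1  q0 
   q1   q2  q1 
   q2   q3  q2 
   q3   q0  q3 
(> = start, * = accepting)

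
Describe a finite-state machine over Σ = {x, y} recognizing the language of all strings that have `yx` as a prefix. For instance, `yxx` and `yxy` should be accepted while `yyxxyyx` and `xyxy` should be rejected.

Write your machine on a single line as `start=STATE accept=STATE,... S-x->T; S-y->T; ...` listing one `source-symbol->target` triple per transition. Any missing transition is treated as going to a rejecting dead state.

start=S0; accept=S2; S0-x->S3; S0-y->S1; S1-x->S2; S1-y->S3; S2-x->S2; S2-y->S2; S3-x->S3; S3-y->S3

Walk along `yx` while the input agrees: from S0 take `y` to S1, and so on. Any deviation drops to the rejecting sink S3. Once S2 is reached the prefix is confirmed and every continuation is accepted.
A 4-state machine:
        x   y  
>  S0   S3  S1 
   S1   S2  S3 
 * S2   S2  S2 
   S3   S3  S3 
(> = start, * = accepting)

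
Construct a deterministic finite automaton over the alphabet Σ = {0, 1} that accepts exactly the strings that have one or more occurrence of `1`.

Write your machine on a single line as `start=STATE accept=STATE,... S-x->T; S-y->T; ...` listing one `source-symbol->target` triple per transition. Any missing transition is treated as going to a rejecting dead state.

Only the number of `1`s matters, and only up to 2. Make a chain A → B → C advanced by each `1` (with C absorbing); every other symbol self-loops. The accepting set is {B, C}.
A 3-state machine:
       0  1 
>  A   A  B 
 * B   B  C 
 * C   C  C 
(> = start, * = accepting)

start=A; accept=B,C; A-0->A; A-1->B; B-0->B; B-1->C; C-0->C; C-1->C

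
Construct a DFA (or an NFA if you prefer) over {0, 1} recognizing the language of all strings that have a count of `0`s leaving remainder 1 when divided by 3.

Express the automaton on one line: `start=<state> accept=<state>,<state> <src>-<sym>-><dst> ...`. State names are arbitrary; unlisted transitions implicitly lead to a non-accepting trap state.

start=q0 accept=q1 q0-0->q1 q0-1->q0 q1-0->q2 q1-1->q1 q2-0->q0 q2-1->q2

Keep the running count of `0`s modulo 3: each `0` advances along the cycle q0 → q1 → q2 → q0 while other symbols loop. Accept at q1.
A 3-state machine:
        0   1  
>  q0   q1  q0 
 * q1   q2  q1 
   q2   q0  q2 
(> = start, * = accepting)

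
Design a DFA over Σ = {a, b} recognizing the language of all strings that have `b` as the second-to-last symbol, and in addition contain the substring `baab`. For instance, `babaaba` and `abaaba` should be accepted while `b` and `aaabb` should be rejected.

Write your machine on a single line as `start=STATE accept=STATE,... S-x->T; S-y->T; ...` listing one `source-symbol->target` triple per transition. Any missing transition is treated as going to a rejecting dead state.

Build one automaton per condition and run them in lockstep. One (7 states) tracks the last 2 symbols read; the other (5 states) tracks whether and how much of `baab` has been seen. Each combined state is a pair, one component from each; accept when both components accept.
With 12 states:
          a    b  
>  S0     S1   S2 
   S1     S3   S4 
   S2     S5   S6 
   S3     S3   S4 
   S4     S5   S6 
   S5     S7   S4 
   S6     S5   S6 
   S7     S3   S8 
   S8     S9  S10 
 * S9    S11   S8 
 * S10    S9  S10 
   S11   S11   S8 
(> = start, * = accepting)

start=S0; accept=S9,S10; S0-a->S1; S0-b->S2; S1-a->S3; S1-b->S4; S2-a->S5; S2-b->S6; S3-a->S3; S3-b->S4; S4-a->S5; S4-b->S6; S5-a->S7; S5-b->S4; S6-a->S5; S6-b->S6; S7-a->S3; S7-b->S8; S8-a->S9; S8-b->S10; S9-a->S11; S9-b->S8; S10-a->S9; S10-b->S10; S11-a->S11; S11-b->S8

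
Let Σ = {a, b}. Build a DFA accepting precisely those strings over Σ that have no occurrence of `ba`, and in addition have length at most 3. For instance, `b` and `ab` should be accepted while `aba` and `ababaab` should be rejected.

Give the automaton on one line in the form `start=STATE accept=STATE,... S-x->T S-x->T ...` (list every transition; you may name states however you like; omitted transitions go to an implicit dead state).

start=s0 accept=s0,s1,s2,s3,s4,s6,s7 s0-a->s1 s0-b->s2 s1-a->s3 s1-b->s4 s2-a->s5 s2-b->s4 s3-a->s6 s3-b->s7 s4-a->s8 s4-b->s7 s5-a->s8 s5-b->s8 s6-a->s9 s6-b->s10 s7-a->s11 s7-b->s10 s8-a->s11 s8-b->s11 s9-a->s9 s9-b->s10 s10-a->s11 s10-b->s10 s11-a->s11 s11-b->s11

Run two small machines in parallel and take their product. The first has 3 states tracking partial matches of the forbidden pattern `ba`; the second has 5 states tracking the input length, saturating at 4. A product state is a pair (one from each), accepting exactly when both do.
12 states suffice.
          a    b  
>* s0     s1   s2 
 * s1     s3   s4 
 * s2     s5   s4 
 * s3     s6   s7 
 * s4     s8   s7 
   s5     s8   s8 
 * s6     s9  s10 
 * s7    s11  s10 
   s8    s11  s11 
   s9     s9  s10 
   s10   s11  s10 
   s11   s11  s11 
(> = start, * = accepting)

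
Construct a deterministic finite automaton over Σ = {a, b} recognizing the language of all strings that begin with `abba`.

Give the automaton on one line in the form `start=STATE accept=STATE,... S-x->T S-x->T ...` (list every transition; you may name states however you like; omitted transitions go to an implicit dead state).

Walk along `abba` while the input agrees: from s0 take `a` to s1, and so on. Any deviation drops to the rejecting sink s5. Once s4 is reached the prefix is confirmed and every continuation is accepted.
A 6-state machine:
        a   b  
>  s0   s1  s5 
   s1   s5  s2 
   s2   s5  s3 
   s3   s4  s5 
 * s4   s4  s4 
   s5   s5  s5 
(> = start, * = accepting)

start=s0 accept=s4 s0-a->s1 s0-b->s5 s1-a->s5 s1-b->s2 s2-a->s5 s2-b->s3 s3-a->s4 s3-b->s5 s4-a->s4 s4-b->s4 s5-a->s5 s5-b->s5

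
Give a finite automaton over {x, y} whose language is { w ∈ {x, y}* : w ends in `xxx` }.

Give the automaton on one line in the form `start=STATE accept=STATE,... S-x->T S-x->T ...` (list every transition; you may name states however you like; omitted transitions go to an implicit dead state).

start=s0 accept=s3 s0-x->s1 s0-y->s0 s1-x->s2 s1-y->s0 s2-x->s3 s2-y->s0 s3-x->s3 s3-y->s0

Let each state record the length of the longest suffix of the input read so far that is also a prefix of `xxx`. s1 means the last symbol is `x`; s2 means the last 2 symbols are `xx`; s3 means the last 3 symbols are `xxx`. Accept only at s3, where the string currently ends in `xxx`.
A 4-state machine:
        x   y  
>  s0   s1  s0 
   s1   s2  s0 
   s2   s3  s0 
 * s3   s3  s0 
(> = start, * = accepting)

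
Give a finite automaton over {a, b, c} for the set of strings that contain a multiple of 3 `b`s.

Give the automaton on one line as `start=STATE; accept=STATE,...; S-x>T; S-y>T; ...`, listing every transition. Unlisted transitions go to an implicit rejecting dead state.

start=s0; accept=s0; s0-a>s0; s0-b>s1; s0-c>s0; s1-a>s1; s1-b>s2; s1-c>s1; s2-a>s2; s2-b>s0; s2-c>s2

Keep the running count of `b`s modulo 3: each `b` advances along the cycle s0 → s1 → s2 → s0 while other symbols loop. Accept at s0.
With 3 states:
        a   b   c  
>* s0   s0  s1  s0 
   s1   s1  s2  s1 
   s2   s2  s0  s2 
(> = start, * = accepting)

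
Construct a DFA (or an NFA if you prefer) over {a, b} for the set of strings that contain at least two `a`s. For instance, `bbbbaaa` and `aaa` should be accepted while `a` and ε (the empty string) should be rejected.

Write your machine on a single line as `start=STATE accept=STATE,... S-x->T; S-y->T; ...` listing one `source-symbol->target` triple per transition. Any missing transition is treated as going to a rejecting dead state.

start=s0; accept=s2,s3; s0-a->s1; s0-b->s0; s1-a->s2; s1-b->s1; s2-a->s3; s2-b->s2; s3-a->s3; s3-b->s3

Count `a`s, saturating at 3: states s0 through s2 mean 0 through 2 `a`s seen; s3 means more than 2. Each `a` increments (capped at s3); other symbols loop. Accept from {s2, s3}.
A 4-state machine:
        a   b  
>  s0   s1  s0 
   s1   s2  s1 
 * s2   s3  s2 
 * s3   s3  s3 
(> = start, * = accepting)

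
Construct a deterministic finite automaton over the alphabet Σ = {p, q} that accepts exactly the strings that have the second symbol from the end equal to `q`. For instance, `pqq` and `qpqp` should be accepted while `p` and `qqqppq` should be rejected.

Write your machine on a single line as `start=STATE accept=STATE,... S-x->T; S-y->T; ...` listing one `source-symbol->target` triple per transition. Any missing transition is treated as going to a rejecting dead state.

start=s0; accept=s5,s6; s0-p->s1; s0-q->s2; s1-p->s3; s1-q->s4; s2-p->s5; s2-q->s6; s3-p->s3; s3-q->s4; s4-p->s5; s4-q->s6; s5-p->s3; s5-q->s4; s6-p->s5; s6-q->s6

A DFA must remember the last 2 symbols (since which symbol is second-to-last isn't known until the input ends). Use one state per possible window of the last ≤2 symbols; accept from those whose window starts with `q`.
With 7 states:
        p   q  
>  s0   s1  s2 
   s1   s3  s4 
   s2   s5  s6 
   s3   s3  s4 
   s4   s5  s6 
 * s5   s3  s4 
 * s6   s5  s6 
(> = start, * = accepting)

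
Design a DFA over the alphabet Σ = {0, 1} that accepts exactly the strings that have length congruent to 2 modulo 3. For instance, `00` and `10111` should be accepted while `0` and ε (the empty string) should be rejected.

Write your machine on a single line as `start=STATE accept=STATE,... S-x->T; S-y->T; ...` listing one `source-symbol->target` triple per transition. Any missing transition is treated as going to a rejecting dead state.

start=A; accept=C; A-0->B; A-1->B; B-0->C; B-1->C; C-0->A; C-1->A

Only the length mod 3 matters, so use a 3-cycle: from any state, every input symbol moves to the next state, wrapping C back to A. Mark C accepting.
With 3 states:
       0  1 
>  A   B  B 
   B   C  C 
 * C   A  A 
(> = start, * = accepting)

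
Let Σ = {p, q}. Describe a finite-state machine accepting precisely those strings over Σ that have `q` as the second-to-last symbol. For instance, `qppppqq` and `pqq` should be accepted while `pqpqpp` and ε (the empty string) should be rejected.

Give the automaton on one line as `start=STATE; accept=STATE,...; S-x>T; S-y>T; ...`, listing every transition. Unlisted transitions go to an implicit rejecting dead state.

A DFA must remember the last 2 symbols (since which symbol is second-to-last isn't known until the input ends). Use one state per possible window of the last ≤2 symbols; accept from those whose window starts with `q`.
With 7 states:
        p   q  
>  s0   s1  s2 
   s1   s3  s4 
   s2   s5  s6 
   s3   s3  s4 
   s4   s5  s6 
 * s5   s3  s4 
 * s6   s5  s6 
(> = start, * = accepting)

start=s0; accept=s5,s6; s0-p>s1; s0-q>s2; s1-p>s3; s1-q>s4; s2-p>s5; s2-q>s6; s3-p>s3; s3-q>s4; s4-p>s5; s4-q>s6; s5-p>s3; s5-q>s4; s6-p>s5; s6-q>s6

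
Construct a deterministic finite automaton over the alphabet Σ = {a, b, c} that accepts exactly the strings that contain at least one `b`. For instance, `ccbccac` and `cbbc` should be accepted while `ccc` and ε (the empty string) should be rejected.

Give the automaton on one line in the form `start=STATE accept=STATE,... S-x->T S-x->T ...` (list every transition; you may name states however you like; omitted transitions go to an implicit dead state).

Count `b`s, saturating at 2: state S0 means no `b` yet, S1 means one `b` seen, S2 means more than one. Each `b` increments (capped at S2); other symbols loop. Accept from {S1, S2}.
3 states suffice.
        a   b   c  
>  S0   S0  S1  S0 
 * S1   S1  S2  S1 
 * S2   S2  S2  S2 
(> = start, * = accepting)

start=S0 accept=S1,S2 S0-a->S0 S0-b->S1 S0-c->S0 S1-a->S1 S1-b->S2 S1-c->S1 S2-a->S2 S2-b->S2 S2-c->S2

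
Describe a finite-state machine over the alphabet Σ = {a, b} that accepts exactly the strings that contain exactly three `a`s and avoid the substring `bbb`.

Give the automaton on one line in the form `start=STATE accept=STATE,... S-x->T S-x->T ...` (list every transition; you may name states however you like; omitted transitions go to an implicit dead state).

start=q0 accept=q6,q10,q12 q0-a->q1 q0-b->q2 q1-a->q3 q1-b->q4 q2-a->q1 q2-b->q5 q3-a->q6 q3-b->q7 q4-a->q3 q4-b->q8 q5-a->q1 q5-b->q9 q6-a->q9 q6-b->q10 q7-a->q6 q7-b->q11 q8-a->q3 q8-b->q9 q9-a->q9 q9-b->q9 q10-a->q9 q10-b->q12 q11-a->q6 q11-b->q9 q12-a->q9 q12-b->q9

Handle the two conditions separately and then intersect. The first has 5 states tracking the count of `a`s, saturating at 4; the second has 4 states tracking partial matches of the forbidden pattern `bbb`. A product state is a pair (one from each), accepting exactly when both do. Equivalent product states are then merged.
With 13 states:
          a    b  
>  q0     q1   q2 
   q1     q3   q4 
   q2     q1   q5 
   q3     q6   q7 
   q4     q3   q8 
   q5     q1   q9 
 * q6     q9  q10 
   q7     q6  q11 
   q8     q3   q9 
   q9     q9   q9 
 * q10    q9  q12 
   q11    q6   q9 
 * q12    q9   q9 
(> = start, * = accepting)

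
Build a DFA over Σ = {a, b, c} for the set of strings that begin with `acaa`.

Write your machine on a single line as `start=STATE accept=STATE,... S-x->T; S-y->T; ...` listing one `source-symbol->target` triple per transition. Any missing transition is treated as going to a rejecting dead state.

start=q0; accept=q4; q0-a->q1; q0-b->q5; q0-c->q5; q1-a->q5; q1-b->q5; q1-c->q2; q2-a->q3; q2-b->q5; q2-c->q5; q3-a->q4; q3-b->q5; q3-c->q5; q4-a->q4; q4-b->q4; q4-c->q4; q5-a->q5; q5-b->q5; q5-c->q5

Check the first 4 symbols one by one: q0 through q3 record how many have matched `acaa` so far; any wrong symbol goes to the dead state q5. After all 4 match we enter the accepting sink q4.
With 6 states:
        a   b   c  
>  q0   q1  q5  q5 
   q1   q5  q5  q2 
   q2   q3  q5  q5 
   q3   q4  q5  q5 
 * q4   q4  q4  q4 
   q5   q5  q5  q5 
(> = start, * = accepting)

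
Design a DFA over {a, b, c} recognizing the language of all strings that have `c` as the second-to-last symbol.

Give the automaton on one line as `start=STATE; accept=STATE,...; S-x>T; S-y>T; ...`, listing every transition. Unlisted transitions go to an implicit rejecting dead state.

start=S0; accept=S10,S11,S12; S0-a>S1; S0-b>S2; S0-c>S3; S1-a>S4; S1-b>S5; S1-c>S6; S2-a>S7; S2-b>S8; S2-c>S9; S3-a>S10; S3-b>S11; S3-c>S12; S4-a>S4; S4-b>S5; S4-c>S6; S5-a>S7; S5-b>S8; S5-c>S9; S6-a>S10; S6-b>S11; S6-c>S12; S7-a>S4; S7-b>S5; S7-c>S6; S8-a>S7; S8-b>S8; S8-c>S9; S9-a>S10; S9-b>S11; S9-c>S12; S10-a>S4; S10-b>S5; S10-c>S6; S11-a>S7; S11-b>S8; S11-c>S9; S12-a>S10; S12-b>S11; S12-c>S12

Because acceptance depends on a position counted from the end, the machine has to buffer the most recent 2 symbols. Make each state the string of the last up-to-2 symbols read; on input `x` shift the window left and append `x`. Accept when the buffered window has length 2 and begins with `c`.
          a    b    c  
>  S0     S1   S2   S3 
   S1     S4   S5   S6 
   S2     S7   S8   S9 
   S3    S10  S11  S12 
   S4     S4   S5   S6 
   S5     S7   S8   S9 
   S6    S10  S11  S12 
   S7     S4   S5   S6 
   S8     S7   S8   S9 
   S9    S10  S11  S12 
 * S10    S4   S5   S6 
 * S11    S7   S8   S9 
 * S12   S10  S11  S12 
(> = start, * = accepting)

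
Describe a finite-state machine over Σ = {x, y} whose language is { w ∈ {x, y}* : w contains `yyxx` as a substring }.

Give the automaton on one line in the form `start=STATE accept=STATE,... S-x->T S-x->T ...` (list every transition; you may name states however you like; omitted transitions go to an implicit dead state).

start=A accept=E A-x->A A-y->B B-x->A B-y->C C-x->D C-y->C D-x->E D-y->B E-x->E E-y->E

States A..D record the length of the longest prefix of `yyxx` that matches the current input suffix. Reaching E means `yyxx` has been seen, and we stay there forever. Accept from E.
5 states suffice.
       x  y 
>  A   A  B 
   B   A  C 
   C   D  C 
   D   E  B 
 * E   E  E 
(> = start, * = accepting)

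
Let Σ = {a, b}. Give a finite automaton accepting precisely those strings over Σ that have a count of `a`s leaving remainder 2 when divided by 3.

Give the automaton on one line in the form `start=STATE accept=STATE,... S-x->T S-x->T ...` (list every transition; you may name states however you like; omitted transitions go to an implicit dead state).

start=s0 accept=s2 s0-a->s1 s0-b->s0 s1-a->s2 s1-b->s1 s2-a->s0 s2-b->s2

The only thing that matters is how many `a`s have appeared, reduced mod 3. Use one state per residue: s0 for 0, …, s2 for 2. Reading `a` moves to the next residue; anything else stays put. s2 is accepting.
With 3 states:
        a   b  
>  s0   s1  s0 
   s1   s2  s1 
 * s2   s0  s2 
(> = start, * = accepting)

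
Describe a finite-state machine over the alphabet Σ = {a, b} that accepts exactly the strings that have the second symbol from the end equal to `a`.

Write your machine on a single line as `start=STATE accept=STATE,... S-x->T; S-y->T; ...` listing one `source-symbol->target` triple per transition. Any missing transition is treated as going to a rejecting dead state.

start=q0; accept=q3,q4; q0-a->q1; q0-b->q2; q1-a->q3; q1-b->q4; q2-a->q5; q2-b->q6; q3-a->q3; q3-b->q4; q4-a->q5; q4-b->q6; q5-a->q3; q5-b->q4; q6-a->q5; q6-b->q6

Because acceptance depends on a position counted from the end, the machine has to buffer the most recent 2 symbols. Make each state the string of the last up-to-2 symbols read; on input `x` shift the window left and append `x`. Accept when the buffered window has length 2 and begins with `a`.
With 7 states:
        a   b  
>  q0   q1  q2 
   q1   q3  q4 
   q2   q5  q6 
 * q3   q3  q4 
 * q4   q5  q6 
   q5   q3  q4 
   q6   q5  q6 
(> = start, * = accepting)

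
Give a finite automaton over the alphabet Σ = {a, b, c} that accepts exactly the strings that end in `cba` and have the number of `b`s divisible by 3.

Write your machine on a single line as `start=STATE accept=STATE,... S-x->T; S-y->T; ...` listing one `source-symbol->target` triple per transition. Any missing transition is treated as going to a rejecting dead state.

start=q0; accept=q5; q0-a->q0; q0-b->q1; q0-c->q0; q1-a->q1; q1-b->q2; q1-c->q1; q2-a->q2; q2-b->q0; q2-c->q3; q3-a->q2; q3-b->q4; q3-c->q3; q4-a->q5; q4-b->q1; q4-c->q0; q5-a->q0; q5-b->q1; q5-c->q0

Run two small machines in parallel and take their product. The first has 4 states tracking how much of the suffix `cba` has currently been matched; the second has 3 states tracking the count of `b`s modulo 3. A product state is a pair (one from each), accepting exactly when both do. Equivalent product states are then merged.
A 6-state machine:
        a   b   c  
>  q0   q0  q1  q0 
   q1   q1  q2  q1 
   q2   q2  q0  q3 
   q3   q2  q4  q3 
   q4   q5  q1  q0 
 * q5   q0  q1  q0 
(> = start, * = accepting)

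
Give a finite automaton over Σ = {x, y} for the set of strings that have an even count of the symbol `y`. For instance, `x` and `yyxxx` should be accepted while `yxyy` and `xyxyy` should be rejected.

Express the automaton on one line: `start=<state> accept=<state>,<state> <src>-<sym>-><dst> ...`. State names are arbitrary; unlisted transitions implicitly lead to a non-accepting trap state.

The only thing that matters is how many `y`s have appeared, reduced mod 2. Use one state per residue: S0 for 0, …, S1 for 1. Reading `y` moves to the next residue; anything else stays put. S0 is accepting.
With 2 states:
        x   y  
>* S0   S0  S1 
   S1   S1  S0 
(> = start, * = accepting)

start=S0 accept=S0 S0-x->S0 S0-y->S1 S1-x->S1 S1-y->S0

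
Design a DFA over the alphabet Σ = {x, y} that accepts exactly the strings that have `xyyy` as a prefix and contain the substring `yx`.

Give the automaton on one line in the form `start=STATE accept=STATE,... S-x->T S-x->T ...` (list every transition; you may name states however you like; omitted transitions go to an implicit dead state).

start=q0 accept=q8 q0-x->q1 q0-y->q2 q1-x->q3 q1-y->q4 q2-x->q5 q2-y->q2 q3-x->q3 q3-y->q2 q4-x->q5 q4-y->q6 q5-x->q5 q5-y->q5 q6-x->q5 q6-y->q7 q7-x->q8 q7-y->q7 q8-x->q8 q8-y->q8

Build one automaton per condition and run them in lockstep. One (6 states) tracks whether the input so far still matches the prefix `xyyy`; the other (3 states) tracks whether and how much of `yx` has been seen. Each combined state is a pair, one component from each; accept when both components accept.
9 states suffice.
        x   y  
>  q0   q1  q2 
   q1   q3  q4 
   q2   q5  q2 
   q3   q3  q2 
   q4   q5  q6 
   q5   q5  q5 
   q6   q5  q7 
   q7   q8  q7 
 * q8   q8  q8 
(> = start, * = accepting)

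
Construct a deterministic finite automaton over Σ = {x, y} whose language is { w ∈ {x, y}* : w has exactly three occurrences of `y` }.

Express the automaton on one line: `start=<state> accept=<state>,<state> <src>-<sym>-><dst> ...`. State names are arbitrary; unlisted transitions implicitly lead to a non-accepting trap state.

Count `y`s, saturating at 4: states S0 through S3 mean 0 through 3 `y`s seen; S4 means more than 3. Each `y` increments (capped at S4); other symbols loop. Accept from {S3}.
5 states suffice.
        x   y  
>  S0   S0  S1 
   S1   S1  S2 
   S2   S2  S3 
 * S3   S3  S4 
   S4   S4  S4 
(> = start, * = accepting)

start=S0 accept=S3 S0-x->S0 S0-y->S1 S1-x->S1 S1-y->S2 S2-x->S2 S2-y->S3 S3-x->S3 S3-y->S4 S4-x->S4 S4-y->S4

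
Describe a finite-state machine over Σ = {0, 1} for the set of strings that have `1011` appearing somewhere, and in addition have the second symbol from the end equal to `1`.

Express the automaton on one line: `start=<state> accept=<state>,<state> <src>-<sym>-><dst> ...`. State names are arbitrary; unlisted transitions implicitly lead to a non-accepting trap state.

start=s0 accept=s4,s5 s0-0->s0 s0-1->s1 s1-0->s2 s1-1->s1 s2-0->s0 s2-1->s3 s3-0->s2 s3-1->s4 s4-0->s5 s4-1->s4 s5-0->s6 s5-1->s7 s6-0->s6 s6-1->s7 s7-0->s5 s7-1->s4

Handle the two conditions separately and then intersect. One (5 states) tracks whether and how much of `1011` has been seen; the other (7 states) tracks the last 2 symbols read. Each combined state is a pair, one component from each; accept when both components accept. After merging equivalent states the machine shrinks.
An 8-state machine:
        0   1  
>  s0   s0  s1 
   s1   s2  s1 
   s2   s0  s3 
   s3   s2  s4 
 * s4   s5  s4 
 * s5   s6  s7 
   s6   s6  s7 
   s7   s5  s4 
(> = start, * = accepting)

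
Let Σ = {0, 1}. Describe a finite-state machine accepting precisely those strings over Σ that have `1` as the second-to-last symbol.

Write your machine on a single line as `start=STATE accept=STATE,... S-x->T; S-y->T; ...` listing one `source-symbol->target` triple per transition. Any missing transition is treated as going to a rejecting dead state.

start=q0; accept=q5,q6; q0-0->q1; q0-1->q2; q1-0->q3; q1-1->q4; q2-0->q5; q2-1->q6; q3-0->q3; q3-1->q4; q4-0->q5; q4-1->q6; q5-0->q3; q5-1->q4; q6-0->q5; q6-1->q6

Because acceptance depends on a position counted from the end, the machine has to buffer the most recent 2 symbols. Make each state the string of the last up-to-2 symbols read; on input `x` shift the window left and append `x`. Accept when the buffered window has length 2 and begins with `1`.
A 7-state machine:
        0   1  
>  q0   q1  q2 
   q1   q3  q4 
   q2   q5  q6 
   q3   q3  q4 
   q4   q5  q6 
 * q5   q3  q4 
 * q6   q5  q6 
(> = start, * = accepting)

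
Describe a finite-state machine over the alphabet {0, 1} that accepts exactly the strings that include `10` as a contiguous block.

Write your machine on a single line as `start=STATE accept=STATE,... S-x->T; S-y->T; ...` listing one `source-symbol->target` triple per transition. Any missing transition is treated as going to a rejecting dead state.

start=A; accept=C; A-0->A; A-1->B; B-0->C; B-1->B; C-0->C; C-1->C

Track how much of `10` has been matched so far: state A is no progress, C is the absorbing accept state reached once `10` has occurred. Intermediate states record partial matches; on a mismatch, fall back to the longest reusable overlap.
With 3 states:
       0  1 
>  A   A  B 
   B   C  B 
 * C   C  C 
(> = start, * = accepting)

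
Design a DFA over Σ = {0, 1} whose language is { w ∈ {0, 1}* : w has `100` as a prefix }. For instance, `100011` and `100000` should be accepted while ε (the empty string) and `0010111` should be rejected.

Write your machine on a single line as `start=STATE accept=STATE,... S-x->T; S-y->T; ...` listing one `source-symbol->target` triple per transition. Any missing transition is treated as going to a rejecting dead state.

Walk along `100` while the input agrees: from q0 take `1` to q1, and so on. Any deviation drops to the rejecting sink q4. Once q3 is reached the prefix is confirmed and every continuation is accepted.
A 5-state machine:
        0   1  
>  q0   q4  q1 
   q1   q2  q4 
   q2   q3  q4 
 * q3   q3  q3 
   q4   q4  q4 
(> = start, * = accepting)

start=q0; accept=q3; q0-0->q4; q0-1->q1; q1-0->q2; q1-1->q4; q2-0->q3; q2-1->q4; q3-0->q3; q3-1->q3; q4-0->q4; q4-1->q4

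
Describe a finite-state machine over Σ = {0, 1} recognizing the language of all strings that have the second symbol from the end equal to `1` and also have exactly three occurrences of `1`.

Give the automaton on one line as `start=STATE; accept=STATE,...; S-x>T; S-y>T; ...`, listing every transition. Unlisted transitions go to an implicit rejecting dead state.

start=q0; accept=q4,q6; q0-0>q0; q0-1>q1; q1-0>q1; q1-1>q2; q2-0>q3; q2-1>q4; q3-0>q3; q3-1>q5; q4-0>q6; q4-1>q7; q5-0>q6; q5-1>q7; q6-0>q7; q6-1>q7; q7-0>q7; q7-1>q7

Run two small machines in parallel and take their product. The first has 7 states tracking the last 2 symbols read; the second has 5 states tracking the count of `1`s, saturating at 4. A product state is a pair (one from each), accepting exactly when both do. Equivalent product states are then merged.
8 states suffice.
        0   1  
>  q0   q0  q1 
   q1   q1  q2 
   q2   q3  q4 
   q3   q3  q5 
 * q4   q6  q7 
   q5   q6  q7 
 * q6   q7  q7 
   q7   q7  q7 
(> = start, * = accepting)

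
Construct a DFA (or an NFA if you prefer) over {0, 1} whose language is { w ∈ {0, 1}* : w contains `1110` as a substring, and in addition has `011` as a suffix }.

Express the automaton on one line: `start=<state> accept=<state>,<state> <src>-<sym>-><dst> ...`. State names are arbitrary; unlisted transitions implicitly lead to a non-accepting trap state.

Build one automaton per condition and run them in lockstep. The first has 5 states tracking whether and how much of `1110` has been seen; the second has 4 states tracking how much of the suffix `011` has currently been matched. A product state is a pair (one from each), accepting exactly when both do.
With 11 states:
       0  1 
>  A   B  C 
   B   B  D 
   C   B  E 
   D   B  F 
   E   B  G 
   F   B  G 
   G   H  G 
   H   H  I 
   I   H  J 
 * J   H  K 
   K   H  K 
(> = start, * = accepting)

start=A accept=J A-0->B A-1->C B-0->B B-1->D C-0->B C-1->E D-0->B D-1->F E-0->B E-1->G F-0->B F-1->G G-0->H G-1->G H-0->H H-1->I I-0->H I-1->J J-0->H J-1->K K-0->H K-1->K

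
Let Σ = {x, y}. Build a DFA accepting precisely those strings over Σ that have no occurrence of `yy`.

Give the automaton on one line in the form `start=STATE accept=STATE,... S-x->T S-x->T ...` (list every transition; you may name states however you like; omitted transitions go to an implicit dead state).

Track partial matches of the forbidden pattern `yy`. State q2 is a dead state reached once `yy` has occurred; every other state accepts. q0 means no part of `yy` is currently matched.
        x   y  
>* q0   q0  q1 
 * q1   q0  q2 
   q2   q2  q2 
(> = start, * = accepting)

start=q0 accept=q0,q1 q0-x->q0 q0-y->q1 q1-x->q0 q1-y->q2 q2-x->q2 q2-y->q2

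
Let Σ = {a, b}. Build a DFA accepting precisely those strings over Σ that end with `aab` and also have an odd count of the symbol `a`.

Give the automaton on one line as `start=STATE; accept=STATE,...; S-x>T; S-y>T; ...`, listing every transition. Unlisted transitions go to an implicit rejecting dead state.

start=q0; accept=q7; q0-a>q1; q0-b>q0; q1-a>q2; q1-b>q3; q2-a>q4; q2-b>q5; q3-a>q6; q3-b>q3; q4-a>q2; q4-b>q7; q5-a>q1; q5-b>q0; q6-a>q4; q6-b>q0; q7-a>q6; q7-b>q3

Run two small machines in parallel and take their product. One (4 states) tracks how much of the suffix `aab` has currently been matched; the other (2 states) tracks the count of `a`s modulo 2. Each combined state is a pair, one component from each; accept when both components accept.
An 8-state machine:
        a   b  
>  q0   q1  q0 
   q1   q2  q3 
   q2   q4  q5 
   q3   q6  q3 
   q4   q2  q7 
   q5   q1  q0 
   q6   q4  q0 
 * q7   q6  q3 
(> = start, * = accepting)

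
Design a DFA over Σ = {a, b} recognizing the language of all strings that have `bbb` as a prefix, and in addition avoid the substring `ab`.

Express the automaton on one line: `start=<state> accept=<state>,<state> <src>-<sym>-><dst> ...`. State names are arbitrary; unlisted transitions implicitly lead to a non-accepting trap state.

start=q0 accept=q5,q6 q0-a->q1 q0-b->q2 q1-a->q1 q1-b->q3 q2-a->q1 q2-b->q4 q3-a->q3 q3-b->q3 q4-a->q1 q4-b->q5 q5-a->q6 q5-b->q5 q6-a->q6 q6-b->q7 q7-a->q7 q7-b->q7

Build one automaton per condition and run them in lockstep. One (5 states) tracks whether the input so far still matches the prefix `bbb`; the other (3 states) tracks partial matches of the forbidden pattern `ab`. Each combined state is a pair, one component from each; accept when both components accept.
An 8-state machine:
        a   b  
>  q0   q1  q2 
   q1   q1  q3 
   q2   q1  q4 
   q3   q3  q3 
   q4   q1  q5 
 * q5   q6  q5 
 * q6   q6  q7 
   q7   q7  q7 
(> = start, * = accepting)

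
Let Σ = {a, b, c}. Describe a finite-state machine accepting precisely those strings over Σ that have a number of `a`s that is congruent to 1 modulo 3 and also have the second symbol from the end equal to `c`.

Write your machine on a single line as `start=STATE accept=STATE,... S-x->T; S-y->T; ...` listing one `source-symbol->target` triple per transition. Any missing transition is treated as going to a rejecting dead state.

Handle the two conditions separately and then intersect. The first has 3 states tracking the count of `a`s modulo 3; the second has 13 states tracking the last 2 symbols read. A product state is a pair (one from each), accepting exactly when both do. After merging equivalent states the machine shrinks.
        a   b   c  
>  S0   S1  S0  S2 
   S1   S3  S1  S4 
   S2   S5  S0  S2 
   S3   S0  S3  S3 
   S4   S3  S5  S6 
 * S5   S3  S1  S4 
 * S6   S3  S5  S6 
(> = start, * = accepting)

start=S0; accept=S5,S6; S0-a->S1; S0-b->S0; S0-c->S2; S1-a->S3; S1-b->S1; S1-c->S4; S2-a->S5; S2-b->S0; S2-c->S2; S3-a->S0; S3-b->S3; S3-c->S3; S4-a->S3; S4-b->S5; S4-c->S6; S5-a->S3; S5-b->S1; S5-c->S4; S6-a->S3; S6-b->S5; S6-c->S6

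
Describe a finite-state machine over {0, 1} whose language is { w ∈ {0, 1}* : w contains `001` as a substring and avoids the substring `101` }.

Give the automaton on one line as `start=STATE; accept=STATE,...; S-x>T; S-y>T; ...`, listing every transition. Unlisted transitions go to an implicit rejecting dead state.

Handle the two conditions separately and then intersect. The first has 4 states tracking whether and how much of `001` has been seen; the second has 4 states tracking partial matches of the forbidden pattern `101`. A product state is a pair (one from each), accepting exactly when both do.
A 12-state machine:
          0    1  
>  s0     s1   s2 
   s1     s3   s2 
   s2     s4   s2 
   s3     s3   s5 
   s4     s3   s6 
 * s5     s7   s5 
   s6     s8   s6 
 * s7     s9  s10 
   s8    s11   s6 
 * s9     s9   s5 
   s10   s10  s10 
   s11   s11  s10 
(> = start, * = accepting)

start=s0; accept=s5,s7,s9; s0-0>s1; s0-1>s2; s1-0>s3; s1-1>s2; s2-0>s4; s2-1>s2; s3-0>s3; s3-1>s5; s4-0>s3; s4-1>s6; s5-0>s7; s5-1>s5; s6-0>s8; s6-1>s6; s7-0>s9; s7-1>s10; s8-0>s11; s8-1>s6; s9-0>s9; s9-1>s5; s10-0>s10; s10-1>s10; s11-0>s11; s11-1>s10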